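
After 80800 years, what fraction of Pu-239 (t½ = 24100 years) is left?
N/N₀ = (1/2)^(t/t½) = 0.09789 = 9.79%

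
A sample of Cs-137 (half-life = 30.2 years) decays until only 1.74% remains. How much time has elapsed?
t = t½ × log₂(N₀/N) = 176.5 years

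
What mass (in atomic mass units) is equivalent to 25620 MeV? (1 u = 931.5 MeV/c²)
m = E/c² = 27.5 u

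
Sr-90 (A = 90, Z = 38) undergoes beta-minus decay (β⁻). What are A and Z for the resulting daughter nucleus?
Daughter: A = 90, Z = 39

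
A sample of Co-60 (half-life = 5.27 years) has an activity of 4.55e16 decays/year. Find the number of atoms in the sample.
N = A/λ = 3.459e17 atoms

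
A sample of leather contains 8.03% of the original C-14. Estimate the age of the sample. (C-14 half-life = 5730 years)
Age = t½ × log₂(1/ratio) = 20850 years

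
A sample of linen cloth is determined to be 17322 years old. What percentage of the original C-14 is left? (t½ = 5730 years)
N/N₀ = (1/2)^(t/t½) = 0.123 = 12.3%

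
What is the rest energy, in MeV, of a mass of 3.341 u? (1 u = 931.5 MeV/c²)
E = mc² = 3112 MeV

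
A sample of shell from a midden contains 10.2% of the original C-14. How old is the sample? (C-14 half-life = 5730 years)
Age = t½ × log₂(1/ratio) = 18870 years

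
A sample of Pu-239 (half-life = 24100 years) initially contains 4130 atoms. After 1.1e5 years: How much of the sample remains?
N = N₀(1/2)^(t/t½) = 174.6 atoms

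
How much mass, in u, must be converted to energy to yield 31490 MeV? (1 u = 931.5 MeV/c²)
m = E/c² = 33.81 u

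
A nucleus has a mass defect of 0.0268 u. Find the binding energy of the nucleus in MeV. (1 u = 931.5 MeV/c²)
B.E. = Δm × 931.5 = 24.96 MeV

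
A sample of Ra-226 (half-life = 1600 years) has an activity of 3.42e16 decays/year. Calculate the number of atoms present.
N = A/λ = 7.894e19 atoms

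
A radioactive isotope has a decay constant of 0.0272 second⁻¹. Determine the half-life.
t½ = ln(2)/λ = 25.48 seconds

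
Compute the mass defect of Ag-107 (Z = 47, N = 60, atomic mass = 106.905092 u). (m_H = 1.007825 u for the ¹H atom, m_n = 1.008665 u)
Δm = Z·m_H + N·m_n − M = 0.9826 u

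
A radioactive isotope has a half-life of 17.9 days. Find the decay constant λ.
λ = ln(2)/t½ = 0.03872 day⁻¹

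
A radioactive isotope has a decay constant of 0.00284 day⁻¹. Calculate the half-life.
t½ = ln(2)/λ = 244.1 days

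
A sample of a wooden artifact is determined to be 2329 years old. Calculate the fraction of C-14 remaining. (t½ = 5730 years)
N/N₀ = (1/2)^(t/t½) = 0.7545 = 75.4%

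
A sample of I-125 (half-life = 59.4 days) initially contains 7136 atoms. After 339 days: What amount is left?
N = N₀(1/2)^(t/t½) = 136.6 atoms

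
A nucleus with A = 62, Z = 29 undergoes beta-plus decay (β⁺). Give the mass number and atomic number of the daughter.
Daughter: A = 62, Z = 28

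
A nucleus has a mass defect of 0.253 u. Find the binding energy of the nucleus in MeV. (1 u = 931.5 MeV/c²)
B.E. = Δm × 931.5 = 235.7 MeV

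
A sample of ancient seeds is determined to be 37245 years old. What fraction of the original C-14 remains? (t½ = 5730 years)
N/N₀ = (1/2)^(t/t½) = 0.01105 = 1.1%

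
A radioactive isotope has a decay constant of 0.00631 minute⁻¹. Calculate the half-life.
t½ = ln(2)/λ = 109.8 minutes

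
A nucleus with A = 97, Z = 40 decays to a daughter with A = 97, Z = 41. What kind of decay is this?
ΔA = 0, ΔZ = +1 ⇒ beta-minus decay (β⁻)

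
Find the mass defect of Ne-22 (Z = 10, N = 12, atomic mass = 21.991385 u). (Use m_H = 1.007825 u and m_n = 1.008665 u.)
Δm = Z·m_H + N·m_n − M = 0.1908 u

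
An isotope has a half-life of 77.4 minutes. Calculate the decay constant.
λ = ln(2)/t½ = 0.008955 minute⁻¹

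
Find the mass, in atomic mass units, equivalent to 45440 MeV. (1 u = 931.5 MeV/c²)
m = E/c² = 48.78 u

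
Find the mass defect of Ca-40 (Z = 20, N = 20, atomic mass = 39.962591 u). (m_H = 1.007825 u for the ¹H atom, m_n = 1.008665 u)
Δm = Z·m_H + N·m_n − M = 0.3672 u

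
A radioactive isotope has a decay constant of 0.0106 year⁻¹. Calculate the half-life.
t½ = ln(2)/λ = 65.39 years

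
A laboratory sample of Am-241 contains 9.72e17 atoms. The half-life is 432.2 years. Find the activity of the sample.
A = λN = 1.559e15 decays/year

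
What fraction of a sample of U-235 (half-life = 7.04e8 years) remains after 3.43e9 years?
N/N₀ = (1/2)^(t/t½) = 0.03415 = 3.41%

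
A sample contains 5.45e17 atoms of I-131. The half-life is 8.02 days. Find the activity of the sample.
A = λN = 4.71e16 decays/day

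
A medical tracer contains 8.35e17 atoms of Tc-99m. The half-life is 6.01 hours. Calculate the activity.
A = λN = 9.63e16 decays/hour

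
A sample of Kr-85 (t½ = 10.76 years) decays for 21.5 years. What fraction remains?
N/N₀ = (1/2)^(t/t½) = 0.2503 = 25%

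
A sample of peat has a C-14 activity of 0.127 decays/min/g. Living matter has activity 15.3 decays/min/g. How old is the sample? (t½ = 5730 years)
Age = t½ × log₂(A₀/A) = 39610 years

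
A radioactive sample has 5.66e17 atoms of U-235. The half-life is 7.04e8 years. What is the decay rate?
A = λN = 5.573e8 decays/year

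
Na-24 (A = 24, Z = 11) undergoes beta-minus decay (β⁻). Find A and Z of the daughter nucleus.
Daughter: A = 24, Z = 12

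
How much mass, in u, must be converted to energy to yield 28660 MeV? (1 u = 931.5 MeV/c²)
m = E/c² = 30.77 u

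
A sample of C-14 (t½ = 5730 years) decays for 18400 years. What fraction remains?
N/N₀ = (1/2)^(t/t½) = 0.108 = 10.8%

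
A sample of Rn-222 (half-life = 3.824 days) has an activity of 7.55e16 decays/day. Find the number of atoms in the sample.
N = A/λ = 4.165e17 atoms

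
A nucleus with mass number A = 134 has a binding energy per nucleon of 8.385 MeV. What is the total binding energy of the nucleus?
B.E. = 8.385 × 134 = 1124 MeV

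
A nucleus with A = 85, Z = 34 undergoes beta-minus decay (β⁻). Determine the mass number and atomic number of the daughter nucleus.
Daughter: A = 85, Z = 35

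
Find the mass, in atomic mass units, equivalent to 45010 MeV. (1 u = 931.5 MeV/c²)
m = E/c² = 48.32 u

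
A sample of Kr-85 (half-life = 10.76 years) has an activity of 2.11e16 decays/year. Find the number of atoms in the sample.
N = A/λ = 3.275e17 atoms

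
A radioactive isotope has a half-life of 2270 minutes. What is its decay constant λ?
λ = ln(2)/t½ = 3.054e-4 minute⁻¹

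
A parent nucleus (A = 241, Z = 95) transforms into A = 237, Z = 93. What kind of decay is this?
ΔA = -4, ΔZ = -2 ⇒ alpha decay (α)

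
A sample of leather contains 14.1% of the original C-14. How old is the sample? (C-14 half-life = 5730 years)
Age = t½ × log₂(1/ratio) = 16190 years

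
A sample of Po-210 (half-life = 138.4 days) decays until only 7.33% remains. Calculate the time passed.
t = t½ × log₂(N₀/N) = 521.8 days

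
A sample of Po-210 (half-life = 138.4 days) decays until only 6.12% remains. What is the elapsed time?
t = t½ × log₂(N₀/N) = 557.8 days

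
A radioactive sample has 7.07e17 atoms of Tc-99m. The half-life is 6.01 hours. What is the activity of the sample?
A = λN = 8.154e16 decays/hour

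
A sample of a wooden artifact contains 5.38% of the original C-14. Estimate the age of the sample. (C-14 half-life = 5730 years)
Age = t½ × log₂(1/ratio) = 24160 years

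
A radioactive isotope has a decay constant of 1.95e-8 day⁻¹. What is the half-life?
t½ = ln(2)/λ = 3.555e7 days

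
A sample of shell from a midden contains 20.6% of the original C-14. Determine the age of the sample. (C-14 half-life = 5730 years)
Age = t½ × log₂(1/ratio) = 13060 years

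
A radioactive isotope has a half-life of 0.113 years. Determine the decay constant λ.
λ = ln(2)/t½ = 6.134 year⁻¹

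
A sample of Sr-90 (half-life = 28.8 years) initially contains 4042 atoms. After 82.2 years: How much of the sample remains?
N = N₀(1/2)^(t/t½) = 559 atoms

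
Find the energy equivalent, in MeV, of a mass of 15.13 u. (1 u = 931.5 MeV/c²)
E = mc² = 14090 MeV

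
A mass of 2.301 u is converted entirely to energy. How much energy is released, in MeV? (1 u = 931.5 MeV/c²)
E = mc² = 2143 MeV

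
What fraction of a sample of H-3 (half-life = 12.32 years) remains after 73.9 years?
N/N₀ = (1/2)^(t/t½) = 0.01564 = 1.56%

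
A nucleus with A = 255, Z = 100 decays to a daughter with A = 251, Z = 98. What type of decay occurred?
ΔA = -4, ΔZ = -2 ⇒ alpha decay (α)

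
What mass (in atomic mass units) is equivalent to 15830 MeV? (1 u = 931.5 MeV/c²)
m = E/c² = 16.99 u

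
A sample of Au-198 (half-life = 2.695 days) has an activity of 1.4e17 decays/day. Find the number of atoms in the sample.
N = A/λ = 5.443e17 atoms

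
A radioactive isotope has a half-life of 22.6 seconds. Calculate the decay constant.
λ = ln(2)/t½ = 0.03067 second⁻¹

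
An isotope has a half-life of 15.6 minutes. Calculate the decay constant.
λ = ln(2)/t½ = 0.04443 minute⁻¹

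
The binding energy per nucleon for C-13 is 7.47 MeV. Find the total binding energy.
B.E. = 7.47 × 13 = 97.11 MeV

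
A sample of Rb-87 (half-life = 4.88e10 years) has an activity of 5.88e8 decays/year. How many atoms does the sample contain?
N = A/λ = 4.14e19 atoms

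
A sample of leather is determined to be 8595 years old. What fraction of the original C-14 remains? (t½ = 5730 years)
N/N₀ = (1/2)^(t/t½) = 0.3536 = 35.4%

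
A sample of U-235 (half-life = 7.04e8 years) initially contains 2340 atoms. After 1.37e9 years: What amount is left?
N = N₀(1/2)^(t/t½) = 607.3 atoms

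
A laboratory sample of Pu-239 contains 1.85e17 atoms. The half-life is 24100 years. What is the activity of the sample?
A = λN = 5.321e12 decays/year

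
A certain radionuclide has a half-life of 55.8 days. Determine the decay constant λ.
λ = ln(2)/t½ = 0.01242 day⁻¹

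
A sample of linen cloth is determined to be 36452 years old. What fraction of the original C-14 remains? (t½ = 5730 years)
N/N₀ = (1/2)^(t/t½) = 0.01216 = 1.22%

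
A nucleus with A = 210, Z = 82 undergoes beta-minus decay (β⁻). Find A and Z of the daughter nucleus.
Daughter: A = 210, Z = 83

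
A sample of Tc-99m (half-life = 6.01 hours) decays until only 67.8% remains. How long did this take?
t = t½ × log₂(N₀/N) = 3.369 hours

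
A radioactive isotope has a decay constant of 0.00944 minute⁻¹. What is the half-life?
t½ = ln(2)/λ = 73.43 minutes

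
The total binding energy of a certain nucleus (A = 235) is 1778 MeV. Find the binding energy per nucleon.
B.E./A = 1778/235 = 7.566 MeV/nucleon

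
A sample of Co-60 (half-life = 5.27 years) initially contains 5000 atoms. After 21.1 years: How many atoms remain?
N = N₀(1/2)^(t/t½) = 311.7 atoms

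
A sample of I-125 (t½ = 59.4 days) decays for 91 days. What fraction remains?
N/N₀ = (1/2)^(t/t½) = 0.3458 = 34.6%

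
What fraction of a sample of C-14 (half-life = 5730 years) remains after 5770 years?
N/N₀ = (1/2)^(t/t½) = 0.4976 = 49.8%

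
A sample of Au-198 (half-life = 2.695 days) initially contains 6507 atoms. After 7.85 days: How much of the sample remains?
N = N₀(1/2)^(t/t½) = 864.1 atoms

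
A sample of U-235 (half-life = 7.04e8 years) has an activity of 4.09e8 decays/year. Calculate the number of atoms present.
N = A/λ = 4.154e17 atoms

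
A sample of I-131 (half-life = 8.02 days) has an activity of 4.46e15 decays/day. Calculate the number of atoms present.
N = A/λ = 5.16e16 atoms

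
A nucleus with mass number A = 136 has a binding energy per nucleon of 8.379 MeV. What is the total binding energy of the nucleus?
B.E. = 8.379 × 136 = 1140 MeV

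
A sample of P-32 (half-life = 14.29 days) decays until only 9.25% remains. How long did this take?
t = t½ × log₂(N₀/N) = 49.08 days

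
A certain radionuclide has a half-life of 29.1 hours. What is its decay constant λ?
λ = ln(2)/t½ = 0.02382 hour⁻¹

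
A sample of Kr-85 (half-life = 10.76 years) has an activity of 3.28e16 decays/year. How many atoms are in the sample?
N = A/λ = 5.092e17 atoms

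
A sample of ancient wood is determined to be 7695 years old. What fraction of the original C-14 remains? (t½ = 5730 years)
N/N₀ = (1/2)^(t/t½) = 0.3942 = 39.4%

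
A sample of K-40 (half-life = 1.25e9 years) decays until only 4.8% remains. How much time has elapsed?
t = t½ × log₂(N₀/N) = 5.476e9 years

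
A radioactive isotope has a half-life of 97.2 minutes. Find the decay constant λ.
λ = ln(2)/t½ = 0.007131 minute⁻¹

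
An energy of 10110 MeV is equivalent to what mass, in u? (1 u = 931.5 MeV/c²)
m = E/c² = 10.85 u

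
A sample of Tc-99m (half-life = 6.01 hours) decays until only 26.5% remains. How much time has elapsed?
t = t½ × log₂(N₀/N) = 11.51 hours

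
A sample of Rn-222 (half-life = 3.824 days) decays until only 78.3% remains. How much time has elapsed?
t = t½ × log₂(N₀/N) = 1.35 days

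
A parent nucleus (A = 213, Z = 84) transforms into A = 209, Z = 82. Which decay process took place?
ΔA = -4, ΔZ = -2 ⇒ alpha decay (α)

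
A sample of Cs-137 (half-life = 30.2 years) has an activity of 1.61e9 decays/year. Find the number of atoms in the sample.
N = A/λ = 7.015e10 atoms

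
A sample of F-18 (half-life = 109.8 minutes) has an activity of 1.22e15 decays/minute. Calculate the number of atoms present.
N = A/λ = 1.933e17 atoms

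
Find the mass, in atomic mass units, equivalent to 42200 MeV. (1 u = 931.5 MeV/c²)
m = E/c² = 45.3 u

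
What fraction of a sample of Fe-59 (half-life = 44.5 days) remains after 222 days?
N/N₀ = (1/2)^(t/t½) = 0.03149 = 3.15%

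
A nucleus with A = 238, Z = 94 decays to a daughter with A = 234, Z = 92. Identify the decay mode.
ΔA = -4, ΔZ = -2 ⇒ alpha decay (α)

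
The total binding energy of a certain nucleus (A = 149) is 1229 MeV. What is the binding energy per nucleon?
B.E./A = 1229/149 = 8.248 MeV/nucleon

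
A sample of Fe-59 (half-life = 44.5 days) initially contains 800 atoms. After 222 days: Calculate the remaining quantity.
N = N₀(1/2)^(t/t½) = 25.2 atoms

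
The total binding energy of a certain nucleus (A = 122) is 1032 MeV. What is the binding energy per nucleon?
B.E./A = 1032/122 = 8.459 MeV/nucleon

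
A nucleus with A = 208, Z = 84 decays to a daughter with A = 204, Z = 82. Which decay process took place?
ΔA = -4, ΔZ = -2 ⇒ alpha decay (α)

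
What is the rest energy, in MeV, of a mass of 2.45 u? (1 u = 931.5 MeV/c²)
E = mc² = 2282 MeV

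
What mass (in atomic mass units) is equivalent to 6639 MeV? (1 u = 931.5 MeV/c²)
m = E/c² = 7.127 u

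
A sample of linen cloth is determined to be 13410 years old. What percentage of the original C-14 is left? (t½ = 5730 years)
N/N₀ = (1/2)^(t/t½) = 0.1975 = 19.7%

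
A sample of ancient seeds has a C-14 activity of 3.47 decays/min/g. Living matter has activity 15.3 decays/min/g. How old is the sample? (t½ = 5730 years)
Age = t½ × log₂(A₀/A) = 12270 years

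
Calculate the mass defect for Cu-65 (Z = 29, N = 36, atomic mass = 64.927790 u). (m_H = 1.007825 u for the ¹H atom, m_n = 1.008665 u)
Δm = Z·m_H + N·m_n − M = 0.6111 u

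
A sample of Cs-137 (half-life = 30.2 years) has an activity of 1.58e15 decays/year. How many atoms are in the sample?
N = A/λ = 6.884e16 atoms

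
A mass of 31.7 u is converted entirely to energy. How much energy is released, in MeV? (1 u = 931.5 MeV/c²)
E = mc² = 29530 MeV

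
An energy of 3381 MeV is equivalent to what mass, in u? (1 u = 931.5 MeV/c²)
m = E/c² = 3.63 u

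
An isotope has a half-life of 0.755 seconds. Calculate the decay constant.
λ = ln(2)/t½ = 0.9181 second⁻¹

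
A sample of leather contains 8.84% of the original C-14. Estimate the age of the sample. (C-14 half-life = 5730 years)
Age = t½ × log₂(1/ratio) = 20050 years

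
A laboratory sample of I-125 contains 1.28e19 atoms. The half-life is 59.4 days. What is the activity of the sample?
A = λN = 1.494e17 decays/day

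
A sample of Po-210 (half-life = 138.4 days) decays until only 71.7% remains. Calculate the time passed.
t = t½ × log₂(N₀/N) = 66.43 days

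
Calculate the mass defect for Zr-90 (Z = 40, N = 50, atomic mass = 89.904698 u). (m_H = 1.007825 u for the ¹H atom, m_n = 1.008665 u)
Δm = Z·m_H + N·m_n − M = 0.8416 u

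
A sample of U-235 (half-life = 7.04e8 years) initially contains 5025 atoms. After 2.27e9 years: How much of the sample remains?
N = N₀(1/2)^(t/t½) = 537.6 atoms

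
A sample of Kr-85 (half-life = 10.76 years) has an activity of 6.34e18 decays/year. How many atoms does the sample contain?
N = A/λ = 9.842e19 atoms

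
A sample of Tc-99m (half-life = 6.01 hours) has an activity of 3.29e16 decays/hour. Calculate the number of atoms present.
N = A/λ = 2.853e17 atoms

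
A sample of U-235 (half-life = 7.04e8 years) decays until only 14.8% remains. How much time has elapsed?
t = t½ × log₂(N₀/N) = 1.94e9 years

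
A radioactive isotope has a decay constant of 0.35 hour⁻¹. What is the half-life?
t½ = ln(2)/λ = 1.98 hours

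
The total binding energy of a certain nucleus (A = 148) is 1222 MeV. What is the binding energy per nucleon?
B.E./A = 1222/148 = 8.257 MeV/nucleon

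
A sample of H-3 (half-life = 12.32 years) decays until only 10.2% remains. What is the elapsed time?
t = t½ × log₂(N₀/N) = 40.57 years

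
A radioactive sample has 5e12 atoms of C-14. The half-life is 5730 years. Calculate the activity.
A = λN = 6.048e8 decays/year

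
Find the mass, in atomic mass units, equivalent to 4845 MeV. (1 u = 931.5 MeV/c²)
m = E/c² = 5.201 u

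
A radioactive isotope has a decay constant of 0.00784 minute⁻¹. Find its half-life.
t½ = ln(2)/λ = 88.41 minutes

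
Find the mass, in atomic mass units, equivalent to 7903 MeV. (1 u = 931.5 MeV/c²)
m = E/c² = 8.484 u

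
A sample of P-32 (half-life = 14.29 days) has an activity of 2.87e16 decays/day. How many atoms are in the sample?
N = A/λ = 5.917e17 atoms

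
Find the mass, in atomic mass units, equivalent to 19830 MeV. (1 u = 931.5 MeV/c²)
m = E/c² = 21.29 u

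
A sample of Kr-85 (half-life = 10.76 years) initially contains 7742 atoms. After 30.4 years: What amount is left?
N = N₀(1/2)^(t/t½) = 1092 atoms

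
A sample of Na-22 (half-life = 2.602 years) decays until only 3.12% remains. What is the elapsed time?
t = t½ × log₂(N₀/N) = 13.02 years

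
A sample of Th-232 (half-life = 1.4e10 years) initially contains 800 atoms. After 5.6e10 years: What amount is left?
N = N₀(1/2)^(t/t½) = 50 atoms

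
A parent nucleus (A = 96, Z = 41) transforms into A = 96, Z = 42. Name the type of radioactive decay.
ΔA = 0, ΔZ = +1 ⇒ beta-minus decay (β⁻)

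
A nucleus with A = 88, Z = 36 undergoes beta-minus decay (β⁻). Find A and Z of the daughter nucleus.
Daughter: A = 88, Z = 37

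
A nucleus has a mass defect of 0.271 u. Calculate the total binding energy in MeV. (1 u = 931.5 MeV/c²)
B.E. = Δm × 931.5 = 252.4 MeV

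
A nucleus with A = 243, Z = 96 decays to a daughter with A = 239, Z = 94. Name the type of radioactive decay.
ΔA = -4, ΔZ = -2 ⇒ alpha decay (α)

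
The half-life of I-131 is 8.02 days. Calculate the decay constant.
λ = ln(2)/t½ = 0.08643 day⁻¹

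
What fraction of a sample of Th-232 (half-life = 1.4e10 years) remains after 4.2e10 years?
N/N₀ = (1/2)^(t/t½) = 0.125 = 12.5%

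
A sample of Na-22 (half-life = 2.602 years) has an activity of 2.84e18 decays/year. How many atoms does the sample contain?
N = A/λ = 1.066e19 atoms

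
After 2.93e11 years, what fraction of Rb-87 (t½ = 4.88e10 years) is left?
N/N₀ = (1/2)^(t/t½) = 0.01558 = 1.56%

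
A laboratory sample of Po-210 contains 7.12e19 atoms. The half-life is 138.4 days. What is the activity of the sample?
A = λN = 3.566e17 decays/day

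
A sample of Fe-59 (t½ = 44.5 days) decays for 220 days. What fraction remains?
N/N₀ = (1/2)^(t/t½) = 0.03249 = 3.25%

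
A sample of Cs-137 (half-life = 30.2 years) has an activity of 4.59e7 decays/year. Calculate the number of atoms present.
N = A/λ = 2e9 atoms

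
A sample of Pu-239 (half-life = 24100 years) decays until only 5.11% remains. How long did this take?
t = t½ × log₂(N₀/N) = 1.034e5 years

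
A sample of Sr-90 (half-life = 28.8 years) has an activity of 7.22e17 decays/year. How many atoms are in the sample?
N = A/λ = 3e19 atoms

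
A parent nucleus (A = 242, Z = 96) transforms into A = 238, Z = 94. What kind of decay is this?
ΔA = -4, ΔZ = -2 ⇒ alpha decay (α)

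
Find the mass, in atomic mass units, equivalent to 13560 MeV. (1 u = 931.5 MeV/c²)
m = E/c² = 14.56 u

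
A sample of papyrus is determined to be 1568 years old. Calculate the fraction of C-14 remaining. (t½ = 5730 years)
N/N₀ = (1/2)^(t/t½) = 0.8272 = 82.7%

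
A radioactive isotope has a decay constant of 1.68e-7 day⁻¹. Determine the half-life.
t½ = ln(2)/λ = 4.126e6 days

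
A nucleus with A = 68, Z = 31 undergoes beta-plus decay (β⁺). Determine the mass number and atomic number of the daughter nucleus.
Daughter: A = 68, Z = 30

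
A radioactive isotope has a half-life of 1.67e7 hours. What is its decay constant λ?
λ = ln(2)/t½ = 4.151e-8 hour⁻¹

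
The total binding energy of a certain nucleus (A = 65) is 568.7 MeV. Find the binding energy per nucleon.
B.E./A = 568.7/65 = 8.749 MeV/nucleon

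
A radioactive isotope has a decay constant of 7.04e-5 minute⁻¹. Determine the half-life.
t½ = ln(2)/λ = 9846 minutes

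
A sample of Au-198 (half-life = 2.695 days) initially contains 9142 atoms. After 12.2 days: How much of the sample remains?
N = N₀(1/2)^(t/t½) = 396.6 atoms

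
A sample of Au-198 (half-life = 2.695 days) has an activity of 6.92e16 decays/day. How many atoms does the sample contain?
N = A/λ = 2.691e17 atoms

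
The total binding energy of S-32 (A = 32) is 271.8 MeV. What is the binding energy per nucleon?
B.E./A = 271.8/32 = 8.494 MeV/nucleon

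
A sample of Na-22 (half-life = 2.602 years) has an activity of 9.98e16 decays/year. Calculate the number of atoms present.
N = A/λ = 3.746e17 atoms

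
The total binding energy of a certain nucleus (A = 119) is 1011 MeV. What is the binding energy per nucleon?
B.E./A = 1011/119 = 8.496 MeV/nucleon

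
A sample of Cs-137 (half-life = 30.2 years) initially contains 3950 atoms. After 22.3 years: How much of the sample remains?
N = N₀(1/2)^(t/t½) = 2368 atoms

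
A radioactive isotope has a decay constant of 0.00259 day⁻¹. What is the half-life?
t½ = ln(2)/λ = 267.6 days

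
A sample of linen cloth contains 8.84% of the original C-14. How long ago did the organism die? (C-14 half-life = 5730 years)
Age = t½ × log₂(1/ratio) = 20050 years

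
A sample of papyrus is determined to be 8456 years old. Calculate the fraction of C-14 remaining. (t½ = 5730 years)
N/N₀ = (1/2)^(t/t½) = 0.3595 = 36%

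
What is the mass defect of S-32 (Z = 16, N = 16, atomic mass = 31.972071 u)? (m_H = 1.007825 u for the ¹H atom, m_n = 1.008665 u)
Δm = Z·m_H + N·m_n − M = 0.2918 u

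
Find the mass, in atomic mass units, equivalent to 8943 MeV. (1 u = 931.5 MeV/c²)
m = E/c² = 9.601 u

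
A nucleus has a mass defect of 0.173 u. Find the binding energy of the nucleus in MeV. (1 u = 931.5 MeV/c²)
B.E. = Δm × 931.5 = 161.1 MeV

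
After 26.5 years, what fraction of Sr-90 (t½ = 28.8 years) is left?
N/N₀ = (1/2)^(t/t½) = 0.5285 = 52.8%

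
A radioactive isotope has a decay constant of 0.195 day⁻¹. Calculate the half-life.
t½ = ln(2)/λ = 3.555 days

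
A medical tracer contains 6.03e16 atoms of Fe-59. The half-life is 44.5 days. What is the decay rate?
A = λN = 9.393e14 decays/day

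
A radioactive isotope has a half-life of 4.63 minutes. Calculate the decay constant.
λ = ln(2)/t½ = 0.1497 minute⁻¹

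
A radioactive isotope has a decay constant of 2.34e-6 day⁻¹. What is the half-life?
t½ = ln(2)/λ = 2.962e5 days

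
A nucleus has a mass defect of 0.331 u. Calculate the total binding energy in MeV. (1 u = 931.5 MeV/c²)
B.E. = Δm × 931.5 = 308.3 MeV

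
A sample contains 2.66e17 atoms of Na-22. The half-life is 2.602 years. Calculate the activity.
A = λN = 7.086e16 decays/year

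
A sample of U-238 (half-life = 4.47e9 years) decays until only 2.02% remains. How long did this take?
t = t½ × log₂(N₀/N) = 2.516e10 years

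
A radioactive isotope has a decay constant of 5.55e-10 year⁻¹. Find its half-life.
t½ = ln(2)/λ = 1.249e9 years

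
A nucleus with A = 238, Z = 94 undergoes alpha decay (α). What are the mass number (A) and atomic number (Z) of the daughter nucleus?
Daughter: A = 234, Z = 92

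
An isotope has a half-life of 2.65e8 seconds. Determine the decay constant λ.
λ = ln(2)/t½ = 2.616e-9 second⁻¹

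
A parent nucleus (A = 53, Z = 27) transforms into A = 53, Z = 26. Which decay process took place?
ΔA = 0, ΔZ = -1 ⇒ beta-plus decay (β⁺) or electron capture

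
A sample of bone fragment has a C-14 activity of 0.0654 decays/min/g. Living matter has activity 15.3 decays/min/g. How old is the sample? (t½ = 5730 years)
Age = t½ × log₂(A₀/A) = 45100 years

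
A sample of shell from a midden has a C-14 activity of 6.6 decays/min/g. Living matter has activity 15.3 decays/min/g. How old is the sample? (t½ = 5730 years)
Age = t½ × log₂(A₀/A) = 6950 years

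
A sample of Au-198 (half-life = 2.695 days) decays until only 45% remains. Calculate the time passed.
t = t½ × log₂(N₀/N) = 3.105 days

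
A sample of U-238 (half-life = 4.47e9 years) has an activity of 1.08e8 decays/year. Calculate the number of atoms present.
N = A/λ = 6.965e17 atoms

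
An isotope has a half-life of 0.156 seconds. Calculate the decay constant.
λ = ln(2)/t½ = 4.443 second⁻¹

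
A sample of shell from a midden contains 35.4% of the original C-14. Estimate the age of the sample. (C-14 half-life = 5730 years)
Age = t½ × log₂(1/ratio) = 8585 years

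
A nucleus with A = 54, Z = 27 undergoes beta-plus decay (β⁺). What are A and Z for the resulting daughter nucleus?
Daughter: A = 54, Z = 26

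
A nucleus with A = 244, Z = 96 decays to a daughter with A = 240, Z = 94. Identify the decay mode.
ΔA = -4, ΔZ = -2 ⇒ alpha decay (α)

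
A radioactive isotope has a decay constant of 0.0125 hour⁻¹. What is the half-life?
t½ = ln(2)/λ = 55.45 hours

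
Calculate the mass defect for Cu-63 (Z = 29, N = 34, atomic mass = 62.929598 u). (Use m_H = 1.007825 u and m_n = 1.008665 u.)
Δm = Z·m_H + N·m_n − M = 0.5919 u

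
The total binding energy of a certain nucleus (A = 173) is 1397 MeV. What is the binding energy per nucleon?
B.E./A = 1397/173 = 8.075 MeV/nucleon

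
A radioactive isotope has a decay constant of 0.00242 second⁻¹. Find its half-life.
t½ = ln(2)/λ = 286.4 seconds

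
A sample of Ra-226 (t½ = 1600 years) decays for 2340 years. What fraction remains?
N/N₀ = (1/2)^(t/t½) = 0.3629 = 36.3%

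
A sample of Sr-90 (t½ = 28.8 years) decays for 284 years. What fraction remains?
N/N₀ = (1/2)^(t/t½) = 0.001075 = 0.108%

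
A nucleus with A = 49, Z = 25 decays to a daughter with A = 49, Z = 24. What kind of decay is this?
ΔA = 0, ΔZ = -1 ⇒ beta-plus decay (β⁺) or electron capture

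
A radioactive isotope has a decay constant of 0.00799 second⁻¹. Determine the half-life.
t½ = ln(2)/λ = 86.75 seconds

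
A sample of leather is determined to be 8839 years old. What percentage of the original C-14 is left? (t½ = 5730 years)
N/N₀ = (1/2)^(t/t½) = 0.3433 = 34.3%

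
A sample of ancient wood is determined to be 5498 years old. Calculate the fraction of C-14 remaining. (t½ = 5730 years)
N/N₀ = (1/2)^(t/t½) = 0.5142 = 51.4%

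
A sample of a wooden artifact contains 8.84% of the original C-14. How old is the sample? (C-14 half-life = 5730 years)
Age = t½ × log₂(1/ratio) = 20050 years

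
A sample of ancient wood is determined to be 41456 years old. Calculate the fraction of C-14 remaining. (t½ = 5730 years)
N/N₀ = (1/2)^(t/t½) = 0.006639 = 0.664%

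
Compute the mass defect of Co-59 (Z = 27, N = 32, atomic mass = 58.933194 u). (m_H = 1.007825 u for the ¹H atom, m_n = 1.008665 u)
Δm = Z·m_H + N·m_n − M = 0.5554 u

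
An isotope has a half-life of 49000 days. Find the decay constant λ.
λ = ln(2)/t½ = 1.415e-5 day⁻¹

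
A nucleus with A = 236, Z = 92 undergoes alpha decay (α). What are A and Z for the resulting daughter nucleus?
Daughter: A = 232, Z = 90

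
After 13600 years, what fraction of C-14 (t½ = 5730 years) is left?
N/N₀ = (1/2)^(t/t½) = 0.193 = 19.3%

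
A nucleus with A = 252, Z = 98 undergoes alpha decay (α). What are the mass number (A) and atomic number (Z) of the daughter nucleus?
Daughter: A = 248, Z = 96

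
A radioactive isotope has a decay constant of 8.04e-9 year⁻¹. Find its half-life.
t½ = ln(2)/λ = 8.621e7 years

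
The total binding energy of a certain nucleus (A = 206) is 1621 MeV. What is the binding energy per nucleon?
B.E./A = 1621/206 = 7.869 MeV/nucleon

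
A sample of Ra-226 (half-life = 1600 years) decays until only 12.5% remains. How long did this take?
t = t½ × log₂(N₀/N) = 4800 years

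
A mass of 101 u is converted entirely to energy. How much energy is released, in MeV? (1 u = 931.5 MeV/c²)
E = mc² = 94080 MeV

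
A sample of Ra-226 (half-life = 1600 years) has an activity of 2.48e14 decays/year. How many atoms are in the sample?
N = A/λ = 5.725e17 atoms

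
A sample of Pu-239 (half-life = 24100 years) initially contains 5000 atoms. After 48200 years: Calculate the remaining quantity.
N = N₀(1/2)^(t/t½) = 1250 atoms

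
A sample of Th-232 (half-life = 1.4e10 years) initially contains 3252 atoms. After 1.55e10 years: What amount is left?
N = N₀(1/2)^(t/t½) = 1510 atoms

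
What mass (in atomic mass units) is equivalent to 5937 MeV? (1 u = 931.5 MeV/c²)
m = E/c² = 6.374 u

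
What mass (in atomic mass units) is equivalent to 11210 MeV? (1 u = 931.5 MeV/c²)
m = E/c² = 12.03 u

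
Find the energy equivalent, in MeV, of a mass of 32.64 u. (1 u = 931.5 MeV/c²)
E = mc² = 30400 MeV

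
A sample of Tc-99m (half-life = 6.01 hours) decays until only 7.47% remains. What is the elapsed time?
t = t½ × log₂(N₀/N) = 22.49 hours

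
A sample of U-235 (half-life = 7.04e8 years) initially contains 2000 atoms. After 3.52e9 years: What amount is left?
N = N₀(1/2)^(t/t½) = 62.5 atoms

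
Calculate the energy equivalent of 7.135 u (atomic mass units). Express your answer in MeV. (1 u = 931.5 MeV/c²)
E = mc² = 6646 MeV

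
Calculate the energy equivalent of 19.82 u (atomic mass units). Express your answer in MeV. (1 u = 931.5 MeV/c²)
E = mc² = 18460 MeV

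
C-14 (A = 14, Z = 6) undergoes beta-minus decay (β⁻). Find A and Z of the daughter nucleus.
Daughter: A = 14, Z = 7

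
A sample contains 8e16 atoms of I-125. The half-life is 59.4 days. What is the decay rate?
A = λN = 9.335e14 decays/day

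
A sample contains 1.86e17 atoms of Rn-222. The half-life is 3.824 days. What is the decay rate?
A = λN = 3.371e16 decays/day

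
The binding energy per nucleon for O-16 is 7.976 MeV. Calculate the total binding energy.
B.E. = 7.976 × 16 = 127.6 MeV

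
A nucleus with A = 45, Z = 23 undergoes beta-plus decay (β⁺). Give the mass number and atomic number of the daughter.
Daughter: A = 45, Z = 22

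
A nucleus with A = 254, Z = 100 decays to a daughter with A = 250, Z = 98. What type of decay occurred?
ΔA = -4, ΔZ = -2 ⇒ alpha decay (α)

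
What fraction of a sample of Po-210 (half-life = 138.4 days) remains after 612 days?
N/N₀ = (1/2)^(t/t½) = 0.04665 = 4.67%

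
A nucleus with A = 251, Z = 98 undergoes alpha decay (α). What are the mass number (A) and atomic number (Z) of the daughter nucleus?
Daughter: A = 247, Z = 96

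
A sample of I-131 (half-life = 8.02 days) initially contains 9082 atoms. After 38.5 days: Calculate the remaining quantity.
N = N₀(1/2)^(t/t½) = 325.9 atoms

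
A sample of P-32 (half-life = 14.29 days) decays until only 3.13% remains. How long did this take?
t = t½ × log₂(N₀/N) = 71.42 days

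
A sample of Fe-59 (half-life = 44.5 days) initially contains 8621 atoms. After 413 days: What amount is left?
N = N₀(1/2)^(t/t½) = 13.86 atoms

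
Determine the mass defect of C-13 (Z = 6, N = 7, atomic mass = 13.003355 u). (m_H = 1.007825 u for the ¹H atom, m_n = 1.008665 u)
Δm = Z·m_H + N·m_n − M = 0.1043 u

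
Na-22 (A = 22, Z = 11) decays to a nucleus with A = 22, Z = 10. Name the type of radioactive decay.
ΔA = 0, ΔZ = -1 ⇒ beta-plus decay (β⁺) or electron capture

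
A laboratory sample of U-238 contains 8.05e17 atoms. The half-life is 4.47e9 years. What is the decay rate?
A = λN = 1.248e8 decays/year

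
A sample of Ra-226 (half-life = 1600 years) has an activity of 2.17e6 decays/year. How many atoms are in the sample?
N = A/λ = 5.009e9 atoms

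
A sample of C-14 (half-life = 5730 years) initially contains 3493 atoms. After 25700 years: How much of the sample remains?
N = N₀(1/2)^(t/t½) = 156 atoms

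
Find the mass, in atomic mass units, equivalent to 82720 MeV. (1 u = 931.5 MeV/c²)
m = E/c² = 88.8 u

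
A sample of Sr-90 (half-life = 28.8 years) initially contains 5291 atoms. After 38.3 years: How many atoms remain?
N = N₀(1/2)^(t/t½) = 2105 atoms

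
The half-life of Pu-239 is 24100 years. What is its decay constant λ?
λ = ln(2)/t½ = 2.876e-5 year⁻¹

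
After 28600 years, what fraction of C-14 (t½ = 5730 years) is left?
N/N₀ = (1/2)^(t/t½) = 0.03144 = 3.14%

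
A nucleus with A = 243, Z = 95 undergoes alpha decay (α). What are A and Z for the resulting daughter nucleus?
Daughter: A = 239, Z = 93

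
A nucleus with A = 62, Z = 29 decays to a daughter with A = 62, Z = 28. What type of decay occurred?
ΔA = 0, ΔZ = -1 ⇒ beta-plus decay (β⁺) or electron capture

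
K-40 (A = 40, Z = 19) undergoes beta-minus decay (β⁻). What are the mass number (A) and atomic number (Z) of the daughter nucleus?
Daughter: A = 40, Z = 20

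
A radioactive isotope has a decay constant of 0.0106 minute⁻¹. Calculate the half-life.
t½ = ln(2)/λ = 65.39 minutes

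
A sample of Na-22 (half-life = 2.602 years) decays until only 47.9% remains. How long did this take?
t = t½ × log₂(N₀/N) = 2.763 years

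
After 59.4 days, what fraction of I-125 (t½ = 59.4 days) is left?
N/N₀ = (1/2)^(t/t½) = 0.5 = 50%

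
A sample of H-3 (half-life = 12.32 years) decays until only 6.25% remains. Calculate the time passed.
t = t½ × log₂(N₀/N) = 49.28 years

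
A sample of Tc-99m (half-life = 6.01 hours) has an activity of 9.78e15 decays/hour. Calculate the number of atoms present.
N = A/λ = 8.48e16 atoms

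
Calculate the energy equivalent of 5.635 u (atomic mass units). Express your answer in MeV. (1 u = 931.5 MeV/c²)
E = mc² = 5249 MeV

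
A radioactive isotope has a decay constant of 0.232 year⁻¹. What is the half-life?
t½ = ln(2)/λ = 2.988 years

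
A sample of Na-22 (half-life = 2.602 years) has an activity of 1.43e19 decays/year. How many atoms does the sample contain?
N = A/λ = 5.368e19 atoms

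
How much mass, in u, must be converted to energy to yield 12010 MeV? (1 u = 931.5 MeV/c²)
m = E/c² = 12.89 u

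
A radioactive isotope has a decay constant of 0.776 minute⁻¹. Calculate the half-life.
t½ = ln(2)/λ = 0.8932 minutes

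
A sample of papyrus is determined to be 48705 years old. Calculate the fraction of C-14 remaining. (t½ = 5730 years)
N/N₀ = (1/2)^(t/t½) = 0.002762 = 0.276%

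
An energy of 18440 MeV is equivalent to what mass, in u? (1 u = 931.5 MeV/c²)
m = E/c² = 19.8 u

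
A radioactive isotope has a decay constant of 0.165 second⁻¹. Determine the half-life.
t½ = ln(2)/λ = 4.201 seconds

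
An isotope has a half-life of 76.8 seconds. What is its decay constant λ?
λ = ln(2)/t½ = 0.009025 second⁻¹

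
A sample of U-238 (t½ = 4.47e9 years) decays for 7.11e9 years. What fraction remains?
N/N₀ = (1/2)^(t/t½) = 0.332 = 33.2%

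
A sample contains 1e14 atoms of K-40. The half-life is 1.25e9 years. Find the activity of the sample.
A = λN = 55450 decays/year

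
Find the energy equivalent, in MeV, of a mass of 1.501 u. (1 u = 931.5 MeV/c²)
E = mc² = 1398 MeV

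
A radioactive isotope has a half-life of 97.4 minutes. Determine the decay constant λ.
λ = ln(2)/t½ = 0.007117 minute⁻¹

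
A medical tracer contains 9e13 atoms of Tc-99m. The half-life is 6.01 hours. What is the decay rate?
A = λN = 1.038e13 decays/hour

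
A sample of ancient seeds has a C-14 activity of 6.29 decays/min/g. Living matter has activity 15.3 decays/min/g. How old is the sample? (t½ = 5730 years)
Age = t½ × log₂(A₀/A) = 7348 years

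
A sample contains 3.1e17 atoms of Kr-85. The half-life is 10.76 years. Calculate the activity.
A = λN = 1.997e16 decays/year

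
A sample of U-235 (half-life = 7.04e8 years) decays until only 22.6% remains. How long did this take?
t = t½ × log₂(N₀/N) = 1.511e9 years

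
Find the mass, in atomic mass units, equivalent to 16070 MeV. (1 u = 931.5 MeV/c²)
m = E/c² = 17.25 u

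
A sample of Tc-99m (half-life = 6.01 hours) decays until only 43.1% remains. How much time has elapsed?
t = t½ × log₂(N₀/N) = 7.298 hours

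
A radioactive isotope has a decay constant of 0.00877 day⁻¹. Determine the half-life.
t½ = ln(2)/λ = 79.04 days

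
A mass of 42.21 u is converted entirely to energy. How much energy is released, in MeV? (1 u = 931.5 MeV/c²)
E = mc² = 39320 MeV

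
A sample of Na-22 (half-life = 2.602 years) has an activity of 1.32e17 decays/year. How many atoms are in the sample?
N = A/λ = 4.955e17 atoms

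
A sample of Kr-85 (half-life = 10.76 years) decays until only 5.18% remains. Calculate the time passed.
t = t½ × log₂(N₀/N) = 45.95 years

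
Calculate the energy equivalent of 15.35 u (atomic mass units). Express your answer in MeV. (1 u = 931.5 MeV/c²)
E = mc² = 14300 MeV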